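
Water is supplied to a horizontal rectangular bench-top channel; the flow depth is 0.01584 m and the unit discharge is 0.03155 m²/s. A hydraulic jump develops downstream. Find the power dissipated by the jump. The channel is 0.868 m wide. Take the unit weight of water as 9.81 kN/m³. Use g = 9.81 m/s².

V₁ = q/y₁ = 0.03155/0.01584 = 1.992 m/s. Fr₁ = V₁/√(g·y₁) = 1.992/√(9.81×0.01584) = 5.053.
From the momentum equation for a rectangular channel, y₂/y₁ = ½[√(1 + 8Fr₁²) − 1] = ½[√205.25 − 1] = 6.663.
y₂ = 6.663 × 0.01584 = 0.1055 m.
Head loss: ΔE = (y₂ − y₁)³/(4y₁y₂) = (0.1055 − 0.01584)³/(4×0.01584×0.1055) = 0.0007219/0.006687 = 0.1079 m.
Q = q·b = 0.03155 × 0.868 = 0.02739 m³/s. P = γ·Q·ΔE = 9.81 × 0.02739 × 0.1079 = 0.02900 kW.

P = 0.02900 kW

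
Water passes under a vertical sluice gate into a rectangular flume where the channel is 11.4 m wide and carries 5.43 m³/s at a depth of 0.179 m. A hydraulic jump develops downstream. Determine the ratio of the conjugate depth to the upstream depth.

q = Q/b = 5.43/11.4 = 0.476 m²/s; V₁ = q/y₁ = 2.66 m/s. Fr₁ = V₁/√(g·y₁) = 2.01.
Conjugate-depth relation: y₂/y₁ = ½[√(1 + 8Fr₁²) − 1] = ½[√33.26 − 1] = 2.38.

y₂/y₁ = 2.38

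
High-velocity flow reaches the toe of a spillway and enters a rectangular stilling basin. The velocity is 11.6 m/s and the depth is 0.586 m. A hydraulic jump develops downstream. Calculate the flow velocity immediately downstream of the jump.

V₂ = 1.82 m/s

Fr₁ = V₁/√(g·y₁) = 11.6/√(9.81×0.586) = 4.84.
Bélanger equation: y₂/y₁ = ½[√(1 + 8Fr₁²) − 1] = ½[√188.3 − 1] = 6.36.
y₂ = 6.36 × 0.586 = 3.73 m.
q = V₁·y₁ = 11.6 × 0.586 = 6.80 m²/s.
V₂ = q/y₂ = 6.80/3.73 = 1.82 m/s.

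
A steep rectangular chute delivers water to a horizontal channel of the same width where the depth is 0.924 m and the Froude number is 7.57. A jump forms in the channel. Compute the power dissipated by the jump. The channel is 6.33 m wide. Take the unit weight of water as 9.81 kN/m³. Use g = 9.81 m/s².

P = 23152 kW

Fr₁ = 7.57 (given).
Conjugate-depth relation: y₂/y₁ = ½[√(1 + 8Fr₁²) − 1] = ½[√459.4 − 1] = 10.2.
y₂ = 10.2 × 0.924 = 9.44 m.
V₁ = Fr₁·√(g·y₁) = 7.57×√(9.81×0.924) = 22.8 m/s; q = V₁·y₁ = 21.1 m²/s. V₂ = q/y₂ = 21.1/9.44 = 2.23 m/s. E₁ = y₁ + V₁²/2g = 27.4 m; E₂ = y₂ + V₂²/2g = 9.69 m. ΔE = E₁ − E₂ = 17.7 m.
Q = q·b = 21.1 × 6.33 = 133 m³/s. P = γ·Q·ΔE = 9.81 × 133 × 17.7 = 23152 kW.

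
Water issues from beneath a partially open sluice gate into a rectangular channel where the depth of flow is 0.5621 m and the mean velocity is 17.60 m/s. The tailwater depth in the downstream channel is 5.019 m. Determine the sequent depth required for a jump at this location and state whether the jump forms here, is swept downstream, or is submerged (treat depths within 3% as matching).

y₂ = 5.684 m; the jump is swept downstream

Fr₁ = V₁/√(g·y₁) = 17.60/√(9.81×0.5621) = 7.495.
Conjugate-depth relation: y₂/y₁ = ½[√(1 + 8Fr₁²) − 1] = ½[√450.40 − 1] = 10.11.
y₂ = 10.11 × 0.5621 = 5.684 m.
Tailwater y_tw = 5.019 m: y_tw < y₂, so the jump is swept downstream.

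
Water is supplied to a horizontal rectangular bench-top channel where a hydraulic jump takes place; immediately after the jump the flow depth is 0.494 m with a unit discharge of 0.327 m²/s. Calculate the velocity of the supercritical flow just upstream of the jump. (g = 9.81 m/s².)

V₂ = q/y₂ = 0.327/0.494 = 0.662 m/s; Fr₂ = V₂/√(g·y₂) = 0.301.
The Bélanger relation is symmetric: y₁/y₂ = ½[√(1 + 8Fr₂²) − 1] = ½[√1.723 − 1] = 0.156.
y₁ = 0.156 × 0.494 = 0.0773 m.
V₁ = q/y₁ = 0.327/0.0773 = 4.23 m/s.

V₁ = 4.23 m/s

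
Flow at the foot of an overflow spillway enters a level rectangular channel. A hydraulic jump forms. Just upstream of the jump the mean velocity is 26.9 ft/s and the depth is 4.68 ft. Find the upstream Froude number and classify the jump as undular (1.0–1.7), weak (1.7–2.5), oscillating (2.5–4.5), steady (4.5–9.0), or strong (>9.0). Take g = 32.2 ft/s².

Fr₁ = 2.19; weak jump

Fr₁ = V₁/√(g·y₁) = 26.9/√(32.2×4.68) = 2.19.
Fr₁ = 2.19 lies in the weak range.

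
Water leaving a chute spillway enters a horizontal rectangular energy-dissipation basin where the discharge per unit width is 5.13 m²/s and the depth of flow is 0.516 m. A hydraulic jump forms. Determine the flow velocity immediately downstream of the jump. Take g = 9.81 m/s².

V₂ = 1.72 m/s

V₁ = q/y₁ = 5.13/0.516 = 9.94 m/s. Fr₁ = V₁/√(g·y₁) = 9.94/√(9.81×0.516) = 4.42.
Conjugate-depth relation: y₂/y₁ = ½[√(1 + 8Fr₁²) − 1] = ½[√157.2 − 1] = 5.77.
y₂ = 5.77 × 0.516 = 2.98 m.
V₂ = q/y₂ = 5.13/2.98 = 1.72 m/s.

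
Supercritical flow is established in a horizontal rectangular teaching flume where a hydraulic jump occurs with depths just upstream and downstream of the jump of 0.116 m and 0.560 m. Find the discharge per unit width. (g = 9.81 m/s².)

q = 0.464 m²/s

For a rectangular channel the momentum equation gives q² = ½·g·y₁·y₂·(y₁ + y₂) = ½×9.81×0.116×0.560×0.676 = 0.215.
q = √0.215 = 0.464 m²/s.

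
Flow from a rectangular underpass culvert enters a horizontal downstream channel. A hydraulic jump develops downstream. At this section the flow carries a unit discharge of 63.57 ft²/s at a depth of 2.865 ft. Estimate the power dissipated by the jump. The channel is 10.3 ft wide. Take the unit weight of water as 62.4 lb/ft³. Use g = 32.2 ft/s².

V₁ = q/y₁ = 63.57/2.865 = 22.19 ft/s. Fr₁ = V₁/√(g·y₁) = 22.19/√(32.2×2.865) = 2.310.
From the momentum equation for a rectangular channel, y₂/y₁ = ½[√(1 + 8Fr₁²) − 1] = ½[√43.694 − 1] = 2.805.
y₂ = 2.805 × 2.865 = 8.037 ft.
Head loss: ΔE = (y₂ − y₁)³/(4y₁y₂) = (8.037 − 2.865)³/(4×2.865×8.037) = 138.3/92.10 = 1.502 ft.
Q = q·b = 63.57 × 10.3 = 654.8 cfs. P = γ·Q·ΔE/550 = 62.4 × 654.8 × 1.502 / 550 = 111.6 hp.

P = 111.6 hp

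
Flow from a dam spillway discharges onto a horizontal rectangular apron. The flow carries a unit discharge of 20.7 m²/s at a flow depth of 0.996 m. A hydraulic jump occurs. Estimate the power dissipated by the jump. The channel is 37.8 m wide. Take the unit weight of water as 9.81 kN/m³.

V₁ = q/y₁ = 20.7/0.996 = 20.8 m/s. Fr₁ = V₁/√(g·y₁) = 20.8/√(9.81×0.996) = 6.65.
Bélanger equation: y₂/y₁ = ½[√(1 + 8Fr₁²) − 1] = ½[√354.7 − 1] = 8.92.
y₂ = 8.92 × 0.996 = 8.88 m.
Head loss: ΔE = (y₂ − y₁)³/(4y₁y₂) = (8.88 − 0.996)³/(4×0.996×8.88) = 490/35.4 = 13.9 m.
Q = q·b = 20.7 × 37.8 = 782 m³/s. P = γ·Q·ΔE = 9.81 × 782 × 13.9 = 106341 kW.

P = 106341 kW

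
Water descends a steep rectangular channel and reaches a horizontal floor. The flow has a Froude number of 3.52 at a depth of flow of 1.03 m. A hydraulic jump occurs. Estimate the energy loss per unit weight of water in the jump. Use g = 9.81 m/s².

ΔE = 2.46 m

Fr₁ = 3.52 (given).
Bélanger equation: y₂/y₁ = ½[√(1 + 8Fr₁²) − 1] = ½[√100.1 − 1] = 4.50.
y₂ = 4.50 × 1.03 = 4.64 m.
V₁ = Fr₁·√(g·y₁) = 3.52×√(9.81×1.03) = 11.2 m/s; q = V₁·y₁ = 11.5 m²/s. V₂ = q/y₂ = 11.5/4.64 = 2.48 m/s. E₁ = y₁ + V₁²/2g = 7.41 m; E₂ = y₂ + V₂²/2g = 4.95 m. ΔE = E₁ − E₂ = 2.46 m.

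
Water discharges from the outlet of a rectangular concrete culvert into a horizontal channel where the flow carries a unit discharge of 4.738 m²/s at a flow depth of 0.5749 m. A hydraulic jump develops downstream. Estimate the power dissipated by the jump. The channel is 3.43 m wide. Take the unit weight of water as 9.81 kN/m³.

V₁ = q/y₁ = 4.738/0.5749 = 8.241 m/s. Fr₁ = V₁/√(g·y₁) = 8.241/√(9.81×0.5749) = 3.470.
Sequent-depth ratio: y₂/y₁ = ½[√(1 + 8Fr₁²) − 1] = ½[√97.346 − 1] = 4.433.
y₂ = 4.433 × 0.5749 = 2.549 m.
Head loss: ΔE = (y₂ − y₁)³/(4y₁y₂) = (2.549 − 0.5749)³/(4×0.5749×2.549) = 7.689/5.861 = 1.312 m.
Q = q·b = 4.738 × 3.43 = 16.25 m³/s. P = γ·Q·ΔE = 9.81 × 16.25 × 1.312 = 209.2 kW.

P = 209.2 kW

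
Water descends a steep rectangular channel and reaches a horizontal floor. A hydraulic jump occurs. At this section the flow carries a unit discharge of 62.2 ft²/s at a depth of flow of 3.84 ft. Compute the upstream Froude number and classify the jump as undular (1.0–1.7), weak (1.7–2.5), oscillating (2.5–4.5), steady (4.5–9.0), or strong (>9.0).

V₁ = q/y₁ = 62.2/3.84 = 16.2 ft/s. Fr₁ = V₁/√(g·y₁) = 16.2/√(32.2×3.84) = 1.46.
Fr₁ = 1.46 lies in the undular range.

Fr₁ = 1.46; undular jump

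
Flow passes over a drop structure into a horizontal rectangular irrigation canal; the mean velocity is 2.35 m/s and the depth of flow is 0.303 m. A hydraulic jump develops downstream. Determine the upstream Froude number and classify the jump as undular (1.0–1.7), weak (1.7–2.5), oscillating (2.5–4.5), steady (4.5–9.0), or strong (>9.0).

Fr₁ = 1.36; undular jump

Fr₁ = V₁/√(g·y₁) = 2.35/√(9.81×0.303) = 1.36.
Fr₁ = 1.36 lies in the undular range.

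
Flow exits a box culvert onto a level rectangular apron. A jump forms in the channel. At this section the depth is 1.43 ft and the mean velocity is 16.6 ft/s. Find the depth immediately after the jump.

y₂ = 4.28 ft

Fr₁ = V₁/√(g·y₁) = 16.6/√(32.2×1.43) = 2.45.
Sequent-depth ratio: y₂/y₁ = ½[√(1 + 8Fr₁²) − 1] = ½[√48.88 − 1] = 3.00.
y₂ = 3.00 × 1.43 = 4.28 ft.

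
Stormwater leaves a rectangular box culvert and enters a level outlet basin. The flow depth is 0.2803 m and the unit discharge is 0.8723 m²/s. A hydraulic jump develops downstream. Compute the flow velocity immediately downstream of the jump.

V₁ = q/y₁ = 0.8723/0.2803 = 3.112 m/s. Fr₁ = V₁/√(g·y₁) = 3.112/√(9.81×0.2803) = 1.877.
Conjugate-depth relation: y₂/y₁ = ½[√(1 + 8Fr₁²) − 1] = ½[√29.176 − 1] = 2.201.
y₂ = 2.201 × 0.2803 = 0.6169 m.
V₂ = q/y₂ = 0.8723/0.6169 = 1.414 m/s.

V₂ = 1.414 m/s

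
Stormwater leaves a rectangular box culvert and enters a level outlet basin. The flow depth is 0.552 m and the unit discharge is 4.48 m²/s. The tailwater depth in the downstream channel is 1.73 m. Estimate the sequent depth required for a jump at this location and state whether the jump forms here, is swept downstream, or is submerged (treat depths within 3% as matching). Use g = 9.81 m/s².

V₁ = q/y₁ = 4.48/0.552 = 8.12 m/s. Fr₁ = V₁/√(g·y₁) = 8.12/√(9.81×0.552) = 3.49.
From the momentum equation for a rectangular channel, y₂/y₁ = ½[√(1 + 8Fr₁²) − 1] = ½[√98.31 − 1] = 4.46.
y₂ = 4.46 × 0.552 = 2.46 m.
Tailwater y_tw = 1.73 m: y_tw < y₂, so the jump is swept downstream.

y₂ = 2.46 m; the jump is swept downstream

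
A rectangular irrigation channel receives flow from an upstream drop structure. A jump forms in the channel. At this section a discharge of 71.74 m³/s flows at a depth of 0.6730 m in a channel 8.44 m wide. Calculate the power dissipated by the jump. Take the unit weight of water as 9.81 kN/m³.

q = Q/b = 71.74/8.44 = 8.500 m²/s; V₁ = q/y₁ = 12.63 m/s. Fr₁ = V₁/√(g·y₁) = 4.915.
Bélanger equation: y₂/y₁ = ½[√(1 + 8Fr₁²) − 1] = ½[√194.29 − 1] = 6.469.
y₂ = 6.469 × 0.6730 = 4.354 m.
V₂ = q/y₂ = 8.500/4.354 = 1.952 m/s. E₁ = y₁ + V₁²/2g = 8.803 m; E₂ = y₂ + V₂²/2g = 4.548 m. ΔE = E₁ − E₂ = 4.255 m.
P = γ·Q·ΔE = 9.81 × 71.74 × 4.255 = 2995 kW.

P = 2995 kW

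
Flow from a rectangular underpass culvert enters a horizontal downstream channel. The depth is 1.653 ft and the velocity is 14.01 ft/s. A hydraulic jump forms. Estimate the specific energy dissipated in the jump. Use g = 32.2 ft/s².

Fr₁ = V₁/√(g·y₁) = 14.01/√(32.2×1.653) = 1.920.
From the momentum equation for a rectangular channel, y₂/y₁ = ½[√(1 + 8Fr₁²) − 1] = ½[√30.501 − 1] = 2.261.
y₂ = 2.261 × 1.653 = 3.738 ft.
q = V₁·y₁ = 14.01 × 1.653 = 23.16 ft²/s. V₂ = q/y₂ = 23.16/3.738 = 6.195 ft/s. E₁ = y₁ + V₁²/2g = 4.701 ft; E₂ = y₂ + V₂²/2g = 4.334 ft. ΔE = E₁ − E₂ = 0.3668 ft.

ΔE = 0.3668 ft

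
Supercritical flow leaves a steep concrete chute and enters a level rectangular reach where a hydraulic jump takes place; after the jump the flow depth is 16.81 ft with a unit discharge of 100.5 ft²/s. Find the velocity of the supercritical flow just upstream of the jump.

V₁ = 50.62 ft/s

V₂ = q/y₂ = 100.5/16.81 = 5.979 ft/s; Fr₂ = V₂/√(g·y₂) = 0.2570.
Since the conjugate-depth ratio holds either way, y₁/y₂ = ½[√(1 + 8Fr₂²) − 1] = ½[√1.5283 − 1] = 0.1181.
y₁ = 0.1181 × 16.81 = 1.986 ft.
V₁ = q/y₁ = 100.5/1.986 = 50.62 ft/s.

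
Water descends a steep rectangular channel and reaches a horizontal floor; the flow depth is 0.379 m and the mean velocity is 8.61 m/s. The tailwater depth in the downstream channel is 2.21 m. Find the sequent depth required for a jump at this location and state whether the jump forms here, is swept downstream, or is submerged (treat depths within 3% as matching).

y₂ = 2.21 m; the jump forms here

Fr₁ = V₁/√(g·y₁) = 8.61/√(9.81×0.379) = 4.47.
By Bélanger, y₂/y₁ = ½[√(1 + 8Fr₁²) − 1] = ½[√160.5 − 1] = 5.83.
y₂ = 5.83 × 0.379 = 2.21 m.
Tailwater y_tw = 2.21 m: y_tw ≈ y₂, so the jump forms here.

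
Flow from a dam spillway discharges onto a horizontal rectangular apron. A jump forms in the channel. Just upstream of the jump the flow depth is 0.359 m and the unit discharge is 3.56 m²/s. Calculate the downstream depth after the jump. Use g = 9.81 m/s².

y₂ = 2.51 m

V₁ = q/y₁ = 3.56/0.359 = 9.92 m/s. Fr₁ = V₁/√(g·y₁) = 9.92/√(9.81×0.359) = 5.28.
Bélanger equation: y₂/y₁ = ½[√(1 + 8Fr₁²) − 1] = ½[√224.4 − 1] = 6.99.
y₂ = 6.99 × 0.359 = 2.51 m.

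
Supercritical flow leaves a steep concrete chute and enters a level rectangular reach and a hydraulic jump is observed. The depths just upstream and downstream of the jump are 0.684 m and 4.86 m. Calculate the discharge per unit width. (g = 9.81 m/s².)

For a rectangular channel the momentum equation gives q² = ½·g·y₁·y₂·(y₁ + y₂) = ½×9.81×0.684×4.86×5.54 = 90.4.
q = √90.4 = 9.51 m²/s.

q = 9.51 m²/s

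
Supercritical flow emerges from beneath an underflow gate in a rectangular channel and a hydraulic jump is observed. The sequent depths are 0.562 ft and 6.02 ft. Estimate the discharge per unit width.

For a rectangular channel the momentum equation gives q² = ½·g·y₁·y₂·(y₁ + y₂) = ½×32.2×0.562×6.02×6.58 = 359.
q = √359 = 18.9 ft²/s.

q = 18.9 ft²/s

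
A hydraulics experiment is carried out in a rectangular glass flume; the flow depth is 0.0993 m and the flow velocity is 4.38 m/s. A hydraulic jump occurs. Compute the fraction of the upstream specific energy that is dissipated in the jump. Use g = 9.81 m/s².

Fr₁ = V₁/√(g·y₁) = 4.38/√(9.81×0.0993) = 4.44.
Bélanger equation: y₂/y₁ = ½[√(1 + 8Fr₁²) − 1] = ½[√158.6 − 1] = 5.80.
y₂ = 5.80 × 0.0993 = 0.576 m.
E₁ = y₁ + V₁²/2g = 1.08 m. ΔE = (y₂ − y₁)³/(4y₁y₂) = 0.472 m. ΔE/E₁ = 0.472/1.08 = 0.439.

ΔE/E₁ = 0.439 (43.9%)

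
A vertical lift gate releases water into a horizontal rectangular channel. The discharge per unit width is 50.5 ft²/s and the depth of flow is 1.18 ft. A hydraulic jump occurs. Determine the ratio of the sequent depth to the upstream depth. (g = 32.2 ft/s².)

y₂/y₁ = 9.33

V₁ = q/y₁ = 50.5/1.18 = 42.8 ft/s. Fr₁ = V₁/√(g·y₁) = 42.8/√(32.2×1.18) = 6.94.
By Bélanger, y₂/y₁ = ½[√(1 + 8Fr₁²) − 1] = ½[√386.6 − 1] = 9.33.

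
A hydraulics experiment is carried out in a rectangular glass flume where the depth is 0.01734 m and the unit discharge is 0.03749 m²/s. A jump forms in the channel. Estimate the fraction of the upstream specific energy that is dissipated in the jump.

ΔE/E₁ = 0.510 (51.0%)

V₁ = q/y₁ = 0.03749/0.01734 = 2.162 m/s. Fr₁ = V₁/√(g·y₁) = 2.162/√(9.81×0.01734) = 5.242.
By Bélanger, y₂/y₁ = ½[√(1 + 8Fr₁²) − 1] = ½[√220.84 − 1] = 6.930.
y₂ = 6.930 × 0.01734 = 0.1202 m.
E₁ = y₁ + V₁²/2g = 0.2556 m. ΔE = (y₂ − y₁)³/(4y₁y₂) = 0.1305 m. ΔE/E₁ = 0.1305/0.2556 = 0.510.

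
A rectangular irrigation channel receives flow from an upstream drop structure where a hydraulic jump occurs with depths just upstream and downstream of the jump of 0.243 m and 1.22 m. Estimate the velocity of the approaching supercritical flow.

V₁ = 6.00 m/s

For a rectangular channel the momentum equation gives q² = ½·g·y₁·y₂·(y₁ + y₂) = ½×9.81×0.243×1.22×1.46 = 2.13.
q = √2.13 = 1.46 m²/s.
V₁ = q/y₁ = 1.46/0.243 = 6.00 m/s.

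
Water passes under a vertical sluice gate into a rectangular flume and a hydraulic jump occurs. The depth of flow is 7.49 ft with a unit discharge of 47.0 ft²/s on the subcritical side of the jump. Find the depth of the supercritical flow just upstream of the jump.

y₁ = 1.94 ft

V₂ = q/y₂ = 47.0/7.49 = 6.28 ft/s; Fr₂ = V₂/√(g·y₂) = 0.404.
The Bélanger relation is symmetric: y₁/y₂ = ½[√(1 + 8Fr₂²) − 1] = ½[√2.306 − 1] = 0.259.
y₁ = 0.259 × 7.49 = 1.94 ft.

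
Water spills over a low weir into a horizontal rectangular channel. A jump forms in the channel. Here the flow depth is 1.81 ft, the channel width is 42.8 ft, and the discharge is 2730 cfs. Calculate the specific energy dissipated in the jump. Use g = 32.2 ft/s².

ΔE = 9.62 ft

q = Q/b = 2730/42.8 = 63.8 ft²/s; V₁ = q/y₁ = 35.2 ft/s. Fr₁ = V₁/√(g·y₁) = 4.62.
By Bélanger, y₂/y₁ = ½[√(1 + 8Fr₁²) − 1] = ½[√171.5 − 1] = 6.05.
y₂ = 6.05 × 1.81 = 10.9 ft.
Head loss: ΔE = (y₂ − y₁)³/(4y₁y₂) = (10.9 − 1.81)³/(4×1.81×10.9) = 762/79.2 = 9.62 ft.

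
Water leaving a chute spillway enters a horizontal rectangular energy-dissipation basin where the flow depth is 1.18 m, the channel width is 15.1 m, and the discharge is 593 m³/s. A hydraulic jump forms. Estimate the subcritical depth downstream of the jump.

q = Q/b = 593/15.1 = 39.3 m²/s; V₁ = q/y₁ = 33.3 m/s. Fr₁ = V₁/√(g·y₁) = 9.78.
Conjugate-depth relation: y₂/y₁ = ½[√(1 + 8Fr₁²) − 1] = ½[√766.5 − 1] = 13.3.
y₂ = 13.3 × 1.18 = 15.7 m.

y₂ = 15.7 m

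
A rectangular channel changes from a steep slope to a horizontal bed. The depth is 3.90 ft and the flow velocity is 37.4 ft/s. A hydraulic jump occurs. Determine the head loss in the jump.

Fr₁ = V₁/√(g·y₁) = 37.4/√(32.2×3.90) = 3.34.
Sequent-depth ratio: y₂/y₁ = ½[√(1 + 8Fr₁²) − 1] = ½[√90.11 − 1] = 4.25.
y₂ = 4.25 × 3.90 = 16.6 ft.
q = V₁·y₁ = 37.4 × 3.90 = 146 ft²/s. V₂ = q/y₂ = 146/16.6 = 8.81 ft/s. E₁ = y₁ + V₁²/2g = 25.6 ft; E₂ = y₂ + V₂²/2g = 17.8 ft. ΔE = E₁ − E₂ = 7.85 ft.

ΔE = 7.85 ft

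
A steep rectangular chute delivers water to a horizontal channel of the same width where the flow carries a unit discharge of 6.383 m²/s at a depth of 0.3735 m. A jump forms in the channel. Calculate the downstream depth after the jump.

y₂ = 4.533 m

V₁ = q/y₁ = 6.383/0.3735 = 17.09 m/s. Fr₁ = V₁/√(g·y₁) = 17.09/√(9.81×0.3735) = 8.928.
By Bélanger, y₂/y₁ = ½[√(1 + 8Fr₁²) − 1] = ½[√638.67 − 1] = 12.14.
y₂ = 12.14 × 0.3735 = 4.533 m.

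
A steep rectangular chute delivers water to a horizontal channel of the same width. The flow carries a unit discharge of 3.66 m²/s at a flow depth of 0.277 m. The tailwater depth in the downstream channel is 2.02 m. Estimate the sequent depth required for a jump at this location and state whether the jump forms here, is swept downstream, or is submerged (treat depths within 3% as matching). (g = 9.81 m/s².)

y₂ = 3.00 m; the jump is swept downstream

V₁ = q/y₁ = 3.66/0.277 = 13.2 m/s. Fr₁ = V₁/√(g·y₁) = 13.2/√(9.81×0.277) = 8.02.
Sequent-depth ratio: y₂/y₁ = ½[√(1 + 8Fr₁²) − 1] = ½[√515.0 − 1] = 10.8.
y₂ = 10.8 × 0.277 = 3.00 m.
Tailwater y_tw = 2.02 m: y_tw < y₂, so the jump is swept downstream.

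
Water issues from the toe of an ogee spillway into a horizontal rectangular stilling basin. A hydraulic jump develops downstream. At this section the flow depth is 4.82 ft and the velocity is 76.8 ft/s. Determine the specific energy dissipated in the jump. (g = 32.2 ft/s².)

ΔE = 55.4 ft

Fr₁ = V₁/√(g·y₁) = 76.8/√(32.2×4.82) = 6.16.
By Bélanger, y₂/y₁ = ½[√(1 + 8Fr₁²) − 1] = ½[√305.0 − 1] = 8.23.
y₂ = 8.23 × 4.82 = 39.7 ft.
Head loss: ΔE = (y₂ − y₁)³/(4y₁y₂) = (39.7 − 4.82)³/(4×4.82×39.7) = 42365/765 = 55.4 ft.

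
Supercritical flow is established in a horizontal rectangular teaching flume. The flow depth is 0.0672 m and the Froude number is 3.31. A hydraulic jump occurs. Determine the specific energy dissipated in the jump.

Fr₁ = 3.31 (given).
Sequent-depth ratio: y₂/y₁ = ½[√(1 + 8Fr₁²) − 1] = ½[√88.65 − 1] = 4.21.
y₂ = 4.21 × 0.0672 = 0.283 m.
Head loss: ΔE = (y₂ − y₁)³/(4y₁y₂) = (0.283 − 0.0672)³/(4×0.0672×0.283) = 0.0100/0.0760 = 0.132 m.

ΔE = 0.132 m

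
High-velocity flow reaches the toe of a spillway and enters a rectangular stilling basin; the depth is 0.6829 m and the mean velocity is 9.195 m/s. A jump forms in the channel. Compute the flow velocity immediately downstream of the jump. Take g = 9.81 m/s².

Fr₁ = V₁/√(g·y₁) = 9.195/√(9.81×0.6829) = 3.553.
From the momentum equation for a rectangular channel, y₂/y₁ = ½[√(1 + 8Fr₁²) − 1] = ½[√101.96 − 1] = 4.549.
y₂ = 4.549 × 0.6829 = 3.106 m.
q = V₁·y₁ = 9.195 × 0.6829 = 6.279 m²/s.
V₂ = q/y₂ = 6.279/3.106 = 2.021 m/s.

V₂ = 2.021 m/s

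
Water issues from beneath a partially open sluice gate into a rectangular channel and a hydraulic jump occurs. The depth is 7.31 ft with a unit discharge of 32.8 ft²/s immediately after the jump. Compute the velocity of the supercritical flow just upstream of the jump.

V₂ = q/y₂ = 32.8/7.31 = 4.49 ft/s; Fr₂ = V₂/√(g·y₂) = 0.292.
Applying the sequent-depth relation in reverse, y₁/y₂ = ½[√(1 + 8Fr₂²) − 1] = ½[√1.684 − 1] = 0.149.
y₁ = 0.149 × 7.31 = 1.09 ft.
V₁ = q/y₁ = 32.8/1.09 = 30.1 ft/s.

V₁ = 30.1 ft/s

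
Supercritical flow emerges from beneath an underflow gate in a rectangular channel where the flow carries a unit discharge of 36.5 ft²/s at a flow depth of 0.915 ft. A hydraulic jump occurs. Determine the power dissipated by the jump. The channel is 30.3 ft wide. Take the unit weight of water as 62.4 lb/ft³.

V₁ = q/y₁ = 36.5/0.915 = 39.9 ft/s. Fr₁ = V₁/√(g·y₁) = 39.9/√(32.2×0.915) = 7.35.
Sequent-depth ratio: y₂/y₁ = ½[√(1 + 8Fr₁²) − 1] = ½[√433.1 − 1] = 9.91.
y₂ = 9.91 × 0.915 = 9.06 ft.
V₂ = q/y₂ = 36.5/9.06 = 4.03 ft/s. E₁ = y₁ + V₁²/2g = 25.6 ft; E₂ = y₂ + V₂²/2g = 9.32 ft. ΔE = E₁ − E₂ = 16.3 ft.
Q = q·b = 36.5 × 30.3 = 1106 cfs. P = γ·Q·ΔE/550 = 62.4 × 1106 × 16.3 / 550 = 2046 hp.

P = 2046 hp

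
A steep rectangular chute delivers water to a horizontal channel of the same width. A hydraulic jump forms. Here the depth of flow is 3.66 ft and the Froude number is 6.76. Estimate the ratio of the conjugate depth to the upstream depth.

Fr₁ = 6.76 (given).
Conjugate-depth relation: y₂/y₁ = ½[√(1 + 8Fr₁²) − 1] = ½[√366.6 − 1] = 9.07.

y₂/y₁ = 9.07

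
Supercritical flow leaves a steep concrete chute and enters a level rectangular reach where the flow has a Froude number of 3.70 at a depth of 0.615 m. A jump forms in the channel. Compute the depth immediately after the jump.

y₂ = 2.93 m

Fr₁ = 3.70 (given).
Conjugate-depth relation: y₂/y₁ = ½[√(1 + 8Fr₁²) − 1] = ½[√110.5 − 1] = 4.76.
y₂ = 4.76 × 0.615 = 2.93 m.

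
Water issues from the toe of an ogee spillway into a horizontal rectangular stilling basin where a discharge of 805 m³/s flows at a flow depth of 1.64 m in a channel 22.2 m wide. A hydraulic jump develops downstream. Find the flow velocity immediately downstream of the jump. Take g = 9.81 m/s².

q = Q/b = 805/22.2 = 36.3 m²/s; V₁ = q/y₁ = 22.1 m/s. Fr₁ = V₁/√(g·y₁) = 5.51.
Bélanger equation: y₂/y₁ = ½[√(1 + 8Fr₁²) − 1] = ½[√244.1 − 1] = 7.31.
y₂ = 7.31 × 1.64 = 12.0 m.
V₂ = q/y₂ = 36.3/12.0 = 3.02 m/s.

V₂ = 3.02 m/s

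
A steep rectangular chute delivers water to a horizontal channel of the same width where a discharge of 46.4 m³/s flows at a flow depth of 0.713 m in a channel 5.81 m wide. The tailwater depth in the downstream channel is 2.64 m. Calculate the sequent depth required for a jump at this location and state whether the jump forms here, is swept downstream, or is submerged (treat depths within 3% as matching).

y₂ = 3.93 m; the jump is swept downstream

q = Q/b = 46.4/5.81 = 7.99 m²/s; V₁ = q/y₁ = 11.2 m/s. Fr₁ = V₁/√(g·y₁) = 4.24.
By Bélanger, y₂/y₁ = ½[√(1 + 8Fr₁²) − 1] = ½[√144.5 − 1] = 5.51.
y₂ = 5.51 × 0.713 = 3.93 m.
Tailwater y_tw = 2.64 m: y_tw < y₂, so the jump is swept downstream.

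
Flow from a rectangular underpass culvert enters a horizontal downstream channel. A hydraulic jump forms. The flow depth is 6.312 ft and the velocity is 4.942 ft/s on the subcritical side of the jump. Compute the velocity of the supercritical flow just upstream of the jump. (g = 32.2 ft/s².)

V₁ = 24.68 ft/s

Fr₂ = V₂/√(g·y₂) = 4.942/√(32.2×6.312) = 0.3467.
Applying the sequent-depth relation in reverse, y₁/y₂ = ½[√(1 + 8Fr₂²) − 1] = ½[√1.9613 − 1] = 0.2002.
y₁ = 0.2002 × 6.312 = 1.264 ft.
V₁ = q/y₁ = 31.19/1.264 = 24.68 ft/s.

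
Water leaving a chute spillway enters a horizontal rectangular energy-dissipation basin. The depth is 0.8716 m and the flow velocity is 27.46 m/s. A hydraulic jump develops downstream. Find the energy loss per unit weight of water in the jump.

ΔE = 27.92 m

Fr₁ = V₁/√(g·y₁) = 27.46/√(9.81×0.8716) = 9.391.
Bélanger equation: y₂/y₁ = ½[√(1 + 8Fr₁²) − 1] = ½[√706.51 − 1] = 12.79.
y₂ = 12.79 × 0.8716 = 11.15 m.
q = V₁·y₁ = 27.46 × 0.8716 = 23.93 m²/s. V₂ = q/y₂ = 23.93/11.15 = 2.147 m/s. E₁ = y₁ + V₁²/2g = 39.30 m; E₂ = y₂ + V₂²/2g = 11.38 m. ΔE = E₁ − E₂ = 27.92 m.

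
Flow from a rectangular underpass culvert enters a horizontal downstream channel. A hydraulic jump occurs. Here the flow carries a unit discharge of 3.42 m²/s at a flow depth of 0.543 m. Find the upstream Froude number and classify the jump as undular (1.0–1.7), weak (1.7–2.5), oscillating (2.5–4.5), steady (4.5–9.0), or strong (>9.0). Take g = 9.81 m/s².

Fr₁ = 2.73; oscillating jump

V₁ = q/y₁ = 3.42/0.543 = 6.30 m/s. Fr₁ = V₁/√(g·y₁) = 6.30/√(9.81×0.543) = 2.73.
Fr₁ = 2.73 lies in the oscillating range.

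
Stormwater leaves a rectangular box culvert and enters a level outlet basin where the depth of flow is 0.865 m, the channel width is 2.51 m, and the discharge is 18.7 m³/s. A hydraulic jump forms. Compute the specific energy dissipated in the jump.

ΔE = 1.16 m

q = Q/b = 18.7/2.51 = 7.45 m²/s; V₁ = q/y₁ = 8.61 m/s. Fr₁ = V₁/√(g·y₁) = 2.96.
By Bélanger, y₂/y₁ = ½[√(1 + 8Fr₁²) − 1] = ½[√70.94 − 1] = 3.71.
y₂ = 3.71 × 0.865 = 3.21 m.
V₂ = q/y₂ = 7.45/3.21 = 2.32 m/s. E₁ = y₁ + V₁²/2g = 4.65 m; E₂ = y₂ + V₂²/2g = 3.48 m. ΔE = E₁ − E₂ = 1.16 m.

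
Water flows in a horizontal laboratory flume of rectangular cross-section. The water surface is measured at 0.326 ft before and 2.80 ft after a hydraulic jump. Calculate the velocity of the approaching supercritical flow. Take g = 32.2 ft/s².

V₁ = 20.8 ft/s

For a rectangular channel the momentum equation gives q² = ½·g·y₁·y₂·(y₁ + y₂) = ½×32.2×0.326×2.80×3.13 = 45.9.
q = √45.9 = 6.78 ft²/s.
V₁ = q/y₁ = 6.78/0.326 = 20.8 ft/s.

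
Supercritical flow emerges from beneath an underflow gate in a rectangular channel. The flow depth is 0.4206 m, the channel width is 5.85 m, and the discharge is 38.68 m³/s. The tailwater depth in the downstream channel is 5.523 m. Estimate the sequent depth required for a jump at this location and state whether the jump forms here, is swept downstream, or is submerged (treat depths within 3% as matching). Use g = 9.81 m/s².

y₂ = 4.398 m; the jump is submerged

q = Q/b = 38.68/5.85 = 6.612 m²/s; V₁ = q/y₁ = 15.72 m/s. Fr₁ = V₁/√(g·y₁) = 7.739.
By Bélanger, y₂/y₁ = ½[√(1 + 8Fr₁²) − 1] = ½[√480.15 − 1] = 10.46.
y₂ = 10.46 × 0.4206 = 4.398 m.
Tailwater y_tw = 5.523 m: y_tw > y₂, so the jump is submerged.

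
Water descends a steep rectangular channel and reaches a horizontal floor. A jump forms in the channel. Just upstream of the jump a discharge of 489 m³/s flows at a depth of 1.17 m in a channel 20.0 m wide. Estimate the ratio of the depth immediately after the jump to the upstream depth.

y₂/y₁ = 8.24

q = Q/b = 489/20.0 = 24.4 m²/s; V₁ = q/y₁ = 20.9 m/s. Fr₁ = V₁/√(g·y₁) = 6.17.
Conjugate-depth relation: y₂/y₁ = ½[√(1 + 8Fr₁²) − 1] = ½[√305.4 − 1] = 8.24.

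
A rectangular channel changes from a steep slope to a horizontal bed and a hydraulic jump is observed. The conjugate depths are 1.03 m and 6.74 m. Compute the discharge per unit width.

q = 16.3 m²/s

For a rectangular channel the momentum equation gives q² = ½·g·y₁·y₂·(y₁ + y₂) = ½×9.81×1.03×6.74×7.77 = 265.
q = √265 = 16.3 m²/s.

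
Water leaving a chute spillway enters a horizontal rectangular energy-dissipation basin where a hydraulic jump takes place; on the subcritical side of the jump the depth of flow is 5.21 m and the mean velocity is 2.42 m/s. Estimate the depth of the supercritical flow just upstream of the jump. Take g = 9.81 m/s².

y₁ = 1.00 m

Fr₂ = V₂/√(g·y₂) = 2.42/√(9.81×5.21) = 0.339.
The Bélanger relation is symmetric: y₁/y₂ = ½[√(1 + 8Fr₂²) − 1] = ½[√1.917 − 1] = 0.192.
y₁ = 0.192 × 5.21 = 1.00 m.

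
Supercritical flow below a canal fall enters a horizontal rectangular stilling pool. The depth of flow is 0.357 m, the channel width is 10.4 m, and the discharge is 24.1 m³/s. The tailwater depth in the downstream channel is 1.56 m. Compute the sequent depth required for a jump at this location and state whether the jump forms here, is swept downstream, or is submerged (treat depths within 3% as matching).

y₂ = 1.58 m; the jump forms here

q = Q/b = 24.1/10.4 = 2.32 m²/s; V₁ = q/y₁ = 6.49 m/s. Fr₁ = V₁/√(g·y₁) = 3.47.
From the momentum equation for a rectangular channel, y₂/y₁ = ½[√(1 + 8Fr₁²) − 1] = ½[√97.25 − 1] = 4.43.
y₂ = 4.43 × 0.357 = 1.58 m.
Tailwater y_tw = 1.56 m: y_tw ≈ y₂, so the jump forms here.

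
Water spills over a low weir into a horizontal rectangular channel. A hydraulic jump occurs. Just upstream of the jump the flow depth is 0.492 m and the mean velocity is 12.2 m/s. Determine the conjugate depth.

y₂ = 3.63 m

Fr₁ = V₁/√(g·y₁) = 12.2/√(9.81×0.492) = 5.55.
Sequent-depth ratio: y₂/y₁ = ½[√(1 + 8Fr₁²) − 1] = ½[√247.7 − 1] = 7.37.
y₂ = 7.37 × 0.492 = 3.63 m.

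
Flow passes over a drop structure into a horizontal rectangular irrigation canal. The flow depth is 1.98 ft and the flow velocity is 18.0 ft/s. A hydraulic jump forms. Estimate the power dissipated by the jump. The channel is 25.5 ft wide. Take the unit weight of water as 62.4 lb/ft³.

Fr₁ = V₁/√(g·y₁) = 18.0/√(32.2×1.98) = 2.25.
Bélanger equation: y₂/y₁ = ½[√(1 + 8Fr₁²) − 1] = ½[√41.65 − 1] = 2.73.
y₂ = 2.73 × 1.98 = 5.40 ft.
Head loss: ΔE = (y₂ − y₁)³/(4y₁y₂) = (5.40 − 1.98)³/(4×1.98×5.40) = 40.0/42.8 = 0.935 ft.
q = V₁·y₁ = 18.0 × 1.98 = 35.6 ft²/s. Q = q·b = 35.6 × 25.5 = 909 cfs. P = γ·Q·ΔE/550 = 62.4 × 909 × 0.935 / 550 = 96.4 hp.

P = 96.4 hp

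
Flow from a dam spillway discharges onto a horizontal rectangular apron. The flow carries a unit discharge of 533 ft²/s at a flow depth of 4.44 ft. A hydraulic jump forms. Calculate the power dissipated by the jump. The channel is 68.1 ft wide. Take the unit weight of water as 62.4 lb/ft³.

V₁ = q/y₁ = 533/4.44 = 120 ft/s. Fr₁ = V₁/√(g·y₁) = 120/√(32.2×4.44) = 10.0.
Sequent-depth ratio: y₂/y₁ = ½[√(1 + 8Fr₁²) − 1] = ½[√807.4 − 1] = 13.7.
y₂ = 13.7 × 4.44 = 60.9 ft.
V₂ = q/y₂ = 533/60.9 = 8.76 ft/s. E₁ = y₁ + V₁²/2g = 228 ft; E₂ = y₂ + V₂²/2g = 62.1 ft. ΔE = E₁ − E₂ = 166 ft.
Q = q·b = 533 × 68.1 = 36297 cfs. P = γ·Q·ΔE/550 = 62.4 × 36297 × 166 / 550 = 684260 hp.

P = 684260 hp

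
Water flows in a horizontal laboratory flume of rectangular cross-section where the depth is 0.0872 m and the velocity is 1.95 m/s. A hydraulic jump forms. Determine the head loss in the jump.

ΔE = 0.0305 m

Fr₁ = V₁/√(g·y₁) = 1.95/√(9.81×0.0872) = 2.11.
By Bélanger, y₂/y₁ = ½[√(1 + 8Fr₁²) − 1] = ½[√36.56 − 1] = 2.52.
y₂ = 2.52 × 0.0872 = 0.220 m.
q = V₁·y₁ = 1.95 × 0.0872 = 0.170 m²/s. V₂ = q/y₂ = 0.170/0.220 = 0.773 m/s. E₁ = y₁ + V₁²/2g = 0.281 m; E₂ = y₂ + V₂²/2g = 0.250 m. ΔE = E₁ − E₂ = 0.0305 m.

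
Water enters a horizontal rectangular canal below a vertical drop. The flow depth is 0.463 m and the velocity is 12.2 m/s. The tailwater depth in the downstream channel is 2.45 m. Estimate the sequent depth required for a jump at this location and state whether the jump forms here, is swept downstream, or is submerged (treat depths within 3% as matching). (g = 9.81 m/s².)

Fr₁ = V₁/√(g·y₁) = 12.2/√(9.81×0.463) = 5.72.
Bélanger equation: y₂/y₁ = ½[√(1 + 8Fr₁²) − 1] = ½[√263.2 − 1] = 7.61.
y₂ = 7.61 × 0.463 = 3.52 m.
Tailwater y_tw = 2.45 m: y_tw < y₂, so the jump is swept downstream.

y₂ = 3.52 m; the jump is swept downstream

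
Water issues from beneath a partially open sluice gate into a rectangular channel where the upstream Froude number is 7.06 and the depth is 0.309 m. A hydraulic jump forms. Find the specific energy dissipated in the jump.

ΔE = 4.99 m

Fr₁ = 7.06 (given).
Bélanger equation: y₂/y₁ = ½[√(1 + 8Fr₁²) − 1] = ½[√399.7 − 1] = 9.50.
y₂ = 9.50 × 0.309 = 2.93 m.
V₁ = Fr₁·√(g·y₁) = 7.06×√(9.81×0.309) = 12.3 m/s; q = V₁·y₁ = 3.80 m²/s. V₂ = q/y₂ = 3.80/2.93 = 1.29 m/s. E₁ = y₁ + V₁²/2g = 8.01 m; E₂ = y₂ + V₂²/2g = 3.02 m. ΔE = E₁ − E₂ = 4.99 m.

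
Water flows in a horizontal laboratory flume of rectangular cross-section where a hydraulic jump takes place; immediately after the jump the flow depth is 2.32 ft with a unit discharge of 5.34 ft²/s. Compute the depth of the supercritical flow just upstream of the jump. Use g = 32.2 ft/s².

V₂ = q/y₂ = 5.34/2.32 = 2.30 ft/s; Fr₂ = V₂/√(g·y₂) = 0.266.
Applying the sequent-depth relation in reverse, y₁/y₂ = ½[√(1 + 8Fr₂²) − 1] = ½[√1.567 − 1] = 0.126.
y₁ = 0.126 × 2.32 = 0.292 ft.

y₁ = 0.292 ft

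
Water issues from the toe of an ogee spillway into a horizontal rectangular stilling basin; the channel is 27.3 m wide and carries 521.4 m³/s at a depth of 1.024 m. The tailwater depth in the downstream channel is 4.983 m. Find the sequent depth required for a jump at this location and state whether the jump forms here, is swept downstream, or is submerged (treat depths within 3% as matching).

q = Q/b = 521.4/27.3 = 19.10 m²/s; V₁ = q/y₁ = 18.65 m/s. Fr₁ = V₁/√(g·y₁) = 5.885.
Bélanger equation: y₂/y₁ = ½[√(1 + 8Fr₁²) − 1] = ½[√278.04 − 1] = 7.837.
y₂ = 7.837 × 1.024 = 8.025 m.
Tailwater y_tw = 4.983 m: y_tw < y₂, so the jump is swept downstream.

y₂ = 8.025 m; the jump is swept downstream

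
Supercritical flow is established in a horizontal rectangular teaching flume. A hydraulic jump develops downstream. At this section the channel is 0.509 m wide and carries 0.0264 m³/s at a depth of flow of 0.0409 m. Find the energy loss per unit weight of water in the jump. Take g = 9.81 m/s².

ΔE = 0.0112 m

q = Q/b = 0.0264/0.509 = 0.0519 m²/s; V₁ = q/y₁ = 1.27 m/s. Fr₁ = V₁/√(g·y₁) = 2.00.
Conjugate-depth relation: y₂/y₁ = ½[√(1 + 8Fr₁²) − 1] = ½[√33.06 − 1] = 2.38.
y₂ = 2.38 × 0.0409 = 0.0971 m.
V₂ = q/y₂ = 0.0519/0.0971 = 0.534 m/s. E₁ = y₁ + V₁²/2g = 0.123 m; E₂ = y₂ + V₂²/2g = 0.112 m. ΔE = E₁ − E₂ = 0.0112 m.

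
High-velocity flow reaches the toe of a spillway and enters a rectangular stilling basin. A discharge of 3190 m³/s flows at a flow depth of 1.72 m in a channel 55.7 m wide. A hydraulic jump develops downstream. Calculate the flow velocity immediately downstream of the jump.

V₂ = 3.03 m/s

q = Q/b = 3190/55.7 = 57.3 m²/s; V₁ = q/y₁ = 33.3 m/s. Fr₁ = V₁/√(g·y₁) = 8.11.
Bélanger equation: y₂/y₁ = ½[√(1 + 8Fr₁²) − 1] = ½[√526.7 − 1] = 11.0.
y₂ = 11.0 × 1.72 = 18.9 m.
V₂ = q/y₂ = 57.3/18.9 = 3.03 m/s.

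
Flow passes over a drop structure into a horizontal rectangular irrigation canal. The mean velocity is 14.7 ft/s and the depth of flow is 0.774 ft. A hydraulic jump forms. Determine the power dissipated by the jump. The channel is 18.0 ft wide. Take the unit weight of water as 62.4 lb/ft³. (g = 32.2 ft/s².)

Fr₁ = V₁/√(g·y₁) = 14.7/√(32.2×0.774) = 2.94.
From the momentum equation for a rectangular channel, y₂/y₁ = ½[√(1 + 8Fr₁²) − 1] = ½[√70.36 − 1] = 3.69.
y₂ = 3.69 × 0.774 = 2.86 ft.
q = V₁·y₁ = 14.7 × 0.774 = 11.4 ft²/s. V₂ = q/y₂ = 11.4/2.86 = 3.98 ft/s. E₁ = y₁ + V₁²/2g = 4.13 ft; E₂ = y₂ + V₂²/2g = 3.11 ft. ΔE = E₁ − E₂ = 1.02 ft.
Q = q·b = 11.4 × 18.0 = 205 cfs. P = γ·Q·ΔE/550 = 62.4 × 205 × 1.02 / 550 = 23.8 hp.

P = 23.8 hp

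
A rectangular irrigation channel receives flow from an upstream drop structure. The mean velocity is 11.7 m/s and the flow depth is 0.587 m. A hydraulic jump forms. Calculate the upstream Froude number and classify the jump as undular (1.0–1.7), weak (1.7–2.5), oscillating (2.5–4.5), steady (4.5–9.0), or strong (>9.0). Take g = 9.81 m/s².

Fr₁ = V₁/√(g·y₁) = 11.7/√(9.81×0.587) = 4.88.
Fr₁ = 4.88 lies in the steady range.

Fr₁ = 4.88; steady jump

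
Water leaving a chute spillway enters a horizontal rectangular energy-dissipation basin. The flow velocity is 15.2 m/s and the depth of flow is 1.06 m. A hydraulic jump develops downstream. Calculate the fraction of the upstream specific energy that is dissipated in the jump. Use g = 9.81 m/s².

Fr₁ = V₁/√(g·y₁) = 15.2/√(9.81×1.06) = 4.71.
Bélanger equation: y₂/y₁ = ½[√(1 + 8Fr₁²) − 1] = ½[√178.7 − 1] = 6.18.
y₂ = 6.18 × 1.06 = 6.56 m.
E₁ = y₁ + V₁²/2g = 12.8 m. ΔE = (y₂ − y₁)³/(4y₁y₂) = 5.97 m. ΔE/E₁ = 5.97/12.8 = 0.465.

ΔE/E₁ = 0.465 (46.5%)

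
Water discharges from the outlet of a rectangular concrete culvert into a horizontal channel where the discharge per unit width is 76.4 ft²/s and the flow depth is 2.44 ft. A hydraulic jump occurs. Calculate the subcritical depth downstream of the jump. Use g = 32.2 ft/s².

y₂ = 11.0 ft

V₁ = q/y₁ = 76.4/2.44 = 31.3 ft/s. Fr₁ = V₁/√(g·y₁) = 31.3/√(32.2×2.44) = 3.53.
By Bélanger, y₂/y₁ = ½[√(1 + 8Fr₁²) − 1] = ½[√100.8 − 1] = 4.52.
y₂ = 4.52 × 2.44 = 11.0 ft.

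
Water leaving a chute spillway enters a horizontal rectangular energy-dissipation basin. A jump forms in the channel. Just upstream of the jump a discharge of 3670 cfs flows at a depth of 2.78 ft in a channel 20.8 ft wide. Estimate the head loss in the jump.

q = Q/b = 3670/20.8 = 176 ft²/s; V₁ = q/y₁ = 63.5 ft/s. Fr₁ = V₁/√(g·y₁) = 6.71.
From the momentum equation for a rectangular channel, y₂/y₁ = ½[√(1 + 8Fr₁²) − 1] = ½[√361.0 − 1] = 9.00.
y₂ = 9.00 × 2.78 = 25.0 ft.
Head loss: ΔE = (y₂ − y₁)³/(4y₁y₂) = (25.0 − 2.78)³/(4×2.78×25.0) = 11000/278 = 39.5 ft.

ΔE = 39.5 ft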